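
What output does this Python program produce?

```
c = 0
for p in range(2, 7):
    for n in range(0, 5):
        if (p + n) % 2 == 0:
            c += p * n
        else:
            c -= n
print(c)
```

p=2,n=0: even sum, c = 0+0 = 0
p=2,n=1: odd sum, c = 0-1 = -1
p=2,n=2: even sum, c = (-1)+4 = 3
p=2,n=3: odd sum, c = 3-3 = 0
p=2,n=4: even sum, c = 0+8 = 8
p=3,n=0: odd sum, c = 8-0 = 8
p=3,n=1: even sum, c = 8+3 = 11
p=3,n=2: odd sum, c = 11-2 = 9
p=3,n=3: even sum, c = 9+9 = 18
p=3,n=4: odd sum, c = 18-4 = 14
p=4,n=0: even sum, c = 14+0 = 14
p=4,n=1: odd sum, c = 14-1 = 13
p=4,n=2: even sum, c = 13+8 = 21
p=4,n=3: odd sum, c = 21-3 = 18
p=4,n=4: even sum, c = 18+16 = 34
p=5,n=0: odd sum, c = 34-0 = 34
p=5,n=1: even sum, c = 34+5 = 39
p=5,n=2: odd sum, c = 39-2 = 37
p=5,n=3: even sum, c = 37+15 = 52
p=5,n=4: odd sum, c = 52-4 = 48
p=6,n=0: even sum, c = 48+0 = 48
p=6,n=1: odd sum, c = 48-1 = 47
p=6,n=2: even sum, c = 47+12 = 59
p=6,n=3: odd sum, c = 59-3 = 56
p=6,n=4: even sum, c = 56+24 = 80

80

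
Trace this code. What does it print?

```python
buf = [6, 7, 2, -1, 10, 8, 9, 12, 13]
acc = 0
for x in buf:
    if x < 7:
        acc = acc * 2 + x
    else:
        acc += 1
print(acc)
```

x=6: <7, acc = 0*2+6 = 6
x=7: not <7, acc = 6+1 = 7
x=2: <7, acc = 7*2+2 = 16
x=-1: <7, acc = 16*2+(-1) = 31
x=10: not <7, acc = 31+1 = 32
x=8: not <7, acc = 32+1 = 33
x=9: not <7, acc = 33+1 = 34
x=12: not <7, acc = 34+1 = 35
x=13: not <7, acc = 35+1 = 36

36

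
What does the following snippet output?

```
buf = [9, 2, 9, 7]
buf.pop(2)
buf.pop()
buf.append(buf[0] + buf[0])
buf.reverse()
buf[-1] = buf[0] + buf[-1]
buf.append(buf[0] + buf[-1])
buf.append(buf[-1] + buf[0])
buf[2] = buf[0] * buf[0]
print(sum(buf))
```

pop(2) removes 9 → [9, 2, 7]
pop() removes 7 → [9, 2]
append buf[0]+buf[0] = 9+9 = 18 → [9, 2, 18]
reverse → [18, 2, 9]
buf[-1] = buf[0]+buf[-1] = 18+9 = 27 → [18, 2, 27]
append buf[0]+buf[-1] = 18+27 = 45 → [18, 2, 27, 45]
append buf[-1]+buf[0] = 45+18 = 63 → [18, 2, 27, 45, 63]
buf[2] = buf[0]*buf[0] = 18*18 = 324 → [18, 2, 324, 45, 63]
sum = 452

452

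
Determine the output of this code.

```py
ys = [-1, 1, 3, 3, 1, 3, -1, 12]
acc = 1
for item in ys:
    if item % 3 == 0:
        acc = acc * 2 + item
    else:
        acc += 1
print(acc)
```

108

item=-1: not %3==0, acc = 1+1 = 2
item=1: not %3==0, acc = 2+1 = 3
item=3: %3==0, acc = 3*2+3 = 9
item=3: %3==0, acc = 9*2+3 = 21
item=1: not %3==0, acc = 21+1 = 22
item=3: %3==0, acc = 22*2+3 = 47
item=-1: not %3==0, acc = 47+1 = 48
item=12: %3==0, acc = 48*2+12 = 108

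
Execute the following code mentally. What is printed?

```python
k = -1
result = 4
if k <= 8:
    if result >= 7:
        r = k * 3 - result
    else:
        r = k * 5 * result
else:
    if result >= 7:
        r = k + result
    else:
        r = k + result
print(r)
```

k=-1, result=4
k <= 8 is True; result >= 7 is False
→ r = k * 5 * result = -20

-20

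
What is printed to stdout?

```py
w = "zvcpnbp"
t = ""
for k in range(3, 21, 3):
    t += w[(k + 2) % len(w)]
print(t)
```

k=3: add w[5]='b' → 'b'
k=6: add w[1]='v' → 'bv'
k=9: add w[4]='n' → 'bvn'
k=12: add w[0]='z' → 'bvnz'
k=15: add w[3]='p' → 'bvnzp'
k=18: add w[6]='p' → 'bvnzpp'

bvnzpp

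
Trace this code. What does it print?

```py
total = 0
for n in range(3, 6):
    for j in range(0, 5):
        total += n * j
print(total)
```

120

n=3,j=0: total = 0+0 = 0
n=3,j=1: total = 0+3 = 3
n=3,j=2: total = 3+6 = 9
n=3,j=3: total = 9+9 = 18
n=3,j=4: total = 18+12 = 30
n=4,j=0: total = 30+0 = 30
n=4,j=1: total = 30+4 = 34
n=4,j=2: total = 34+8 = 42
n=4,j=3: total = 42+12 = 54
n=4,j=4: total = 54+16 = 70
n=5,j=0: total = 70+0 = 70
n=5,j=1: total = 70+5 = 75
n=5,j=2: total = 75+10 = 85
n=5,j=3: total = 85+15 = 100
n=5,j=4: total = 100+20 = 120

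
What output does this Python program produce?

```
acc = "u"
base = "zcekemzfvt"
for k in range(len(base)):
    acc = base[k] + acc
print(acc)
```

tvfzmekeczu

k=0: prepend 'z' → 'zu'
k=1: prepend 'c' → 'czu'
k=2: prepend 'e' → 'eczu'
k=3: prepend 'k' → 'keczu'
k=4: prepend 'e' → 'ekeczu'
k=5: prepend 'm' → 'mekeczu'
k=6: prepend 'z' → 'zmekeczu'
k=7: prepend 'f' → 'fzmekeczu'
k=8: prepend 'v' → 'vfzmekeczu'
k=9: prepend 't' → 'tvfzmekeczu'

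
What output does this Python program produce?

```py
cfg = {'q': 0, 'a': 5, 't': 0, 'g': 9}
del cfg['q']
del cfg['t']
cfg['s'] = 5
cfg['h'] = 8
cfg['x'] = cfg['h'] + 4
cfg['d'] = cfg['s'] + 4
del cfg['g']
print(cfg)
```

del 'q' → {'a': 5, 't': 0, 'g': 9}
del 't' → {'a': 5, 'g': 9}
cfg['s'] = 5 → {'a': 5, 'g': 9, 's': 5}
cfg['h'] = 8 → {'a': 5, 'g': 9, 's': 5, 'h': 8}
cfg['x'] = cfg['h']+4 = 12 → {'a': 5, 'g': 9, 's': 5, 'h': 8, 'x': 12}
cfg['d'] = cfg['s']+4 = 9 → {'a': 5, 'g': 9, 's': 5, 'h': 8, 'x': 12, 'd': 9}
del 'g' → {'a': 5, 's': 5, 'h': 8, 'x': 12, 'd': 9}

{'a': 5, 's': 5, 'h': 8, 'x': 12, 'd': 9}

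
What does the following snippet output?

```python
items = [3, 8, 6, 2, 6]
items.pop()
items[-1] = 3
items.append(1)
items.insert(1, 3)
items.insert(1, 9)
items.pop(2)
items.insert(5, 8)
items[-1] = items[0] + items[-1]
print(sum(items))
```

pop() removes 6 → [3, 8, 6, 2]
items[-1] = 3 → [3, 8, 6, 3]
append 1 → [3, 8, 6, 3, 1]
insert 3 at 1 → [3, 3, 8, 6, 3, 1]
insert 9 at 1 → [3, 9, 3, 8, 6, 3, 1]
pop(2) removes 3 → [3, 9, 8, 6, 3, 1]
insert 8 at 5 → [3, 9, 8, 6, 3, 8, 1]
items[-1] = items[0]+items[-1] = 3+1 = 4 → [3, 9, 8, 6, 3, 8, 4]
sum = 41

41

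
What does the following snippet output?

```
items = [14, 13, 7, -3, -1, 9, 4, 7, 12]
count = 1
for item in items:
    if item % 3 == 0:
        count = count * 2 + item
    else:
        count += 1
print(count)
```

item=14: not %3==0, count = 1+1 = 2
item=13: not %3==0, count = 2+1 = 3
item=7: not %3==0, count = 3+1 = 4
item=-3: %3==0, count = 4*2+(-3) = 5
item=-1: not %3==0, count = 5+1 = 6
item=9: %3==0, count = 6*2+9 = 21
item=4: not %3==0, count = 21+1 = 22
item=7: not %3==0, count = 22+1 = 23
item=12: %3==0, count = 23*2+12 = 58

58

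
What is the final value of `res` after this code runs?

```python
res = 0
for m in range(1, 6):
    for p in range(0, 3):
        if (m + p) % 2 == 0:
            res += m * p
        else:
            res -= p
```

m=1,p=0: odd sum, res = 0-0 = 0
m=1,p=1: even sum, res = 0+1 = 1
m=1,p=2: odd sum, res = 1-2 = -1
m=2,p=0: even sum, res = (-1)+0 = -1
m=2,p=1: odd sum, res = (-1)-1 = -2
m=2,p=2: even sum, res = (-2)+4 = 2
m=3,p=0: odd sum, res = 2-0 = 2
m=3,p=1: even sum, res = 2+3 = 5
m=3,p=2: odd sum, res = 5-2 = 3
m=4,p=0: even sum, res = 3+0 = 3
m=4,p=1: odd sum, res = 3-1 = 2
m=4,p=2: even sum, res = 2+8 = 10
m=5,p=0: odd sum, res = 10-0 = 10
m=5,p=1: even sum, res = 10+5 = 15
m=5,p=2: odd sum, res = 15-2 = 13

13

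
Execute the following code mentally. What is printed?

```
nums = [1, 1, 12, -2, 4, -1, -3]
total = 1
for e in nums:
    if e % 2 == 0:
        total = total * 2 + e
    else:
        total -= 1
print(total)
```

e=1: not even, total = 1-1 = 0
e=1: not even, total = 0-1 = -1
e=12: even, total = (-1)*2+12 = 10
e=-2: even, total = 10*2+(-2) = 18
e=4: even, total = 18*2+4 = 40
e=-1: not even, total = 40-1 = 39
e=-3: not even, total = 39-1 = 38

38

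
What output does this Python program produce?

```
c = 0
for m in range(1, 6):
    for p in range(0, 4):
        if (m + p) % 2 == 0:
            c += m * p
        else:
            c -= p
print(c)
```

m=1,p=0: odd sum, c = 0-0 = 0
m=1,p=1: even sum, c = 0+1 = 1
m=1,p=2: odd sum, c = 1-2 = -1
m=1,p=3: even sum, c = (-1)+3 = 2
m=2,p=0: even sum, c = 2+0 = 2
m=2,p=1: odd sum, c = 2-1 = 1
m=2,p=2: even sum, c = 1+4 = 5
m=2,p=3: odd sum, c = 5-3 = 2
m=3,p=0: odd sum, c = 2-0 = 2
m=3,p=1: even sum, c = 2+3 = 5
m=3,p=2: odd sum, c = 5-2 = 3
m=3,p=3: even sum, c = 3+9 = 12
m=4,p=0: even sum, c = 12+0 = 12
m=4,p=1: odd sum, c = 12-1 = 11
m=4,p=2: even sum, c = 11+8 = 19
m=4,p=3: odd sum, c = 19-3 = 16
m=5,p=0: odd sum, c = 16-0 = 16
m=5,p=1: even sum, c = 16+5 = 21
m=5,p=2: odd sum, c = 21-2 = 19
m=5,p=3: even sum, c = 19+15 = 34

34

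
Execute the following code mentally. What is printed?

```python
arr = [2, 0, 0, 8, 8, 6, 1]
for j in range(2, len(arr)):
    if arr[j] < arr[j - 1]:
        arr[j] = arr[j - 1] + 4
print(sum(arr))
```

46

j=2: 0>=0, unchanged → [2, 0, 0, 8, 8, 6, 1]
j=3: 8>=0, unchanged → [2, 0, 0, 8, 8, 6, 1]
j=4: 8>=8, unchanged → [2, 0, 0, 8, 8, 6, 1]
j=5: 6<8, arr[5] = 8+4 = 12 → [2, 0, 0, 8, 8, 12, 1]
j=6: 1<12, arr[6] = 12+4 = 16 → [2, 0, 0, 8, 8, 12, 16]
sum = 46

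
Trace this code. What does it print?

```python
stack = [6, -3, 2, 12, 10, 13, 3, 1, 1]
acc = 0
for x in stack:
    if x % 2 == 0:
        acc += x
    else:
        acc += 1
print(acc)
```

x=6: even, acc = 0+6 = 6
x=-3: not even, acc = 6+1 = 7
x=2: even, acc = 7+2 = 9
x=12: even, acc = 9+12 = 21
x=10: even, acc = 21+10 = 31
x=13: not even, acc = 31+1 = 32
x=3: not even, acc = 32+1 = 33
x=1: not even, acc = 33+1 = 34
x=1: not even, acc = 34+1 = 35

35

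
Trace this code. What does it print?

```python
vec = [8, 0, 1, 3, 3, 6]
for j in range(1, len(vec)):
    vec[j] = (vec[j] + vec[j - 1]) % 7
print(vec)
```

j=1: vec[1] = (0+8)%7 = 1 → [8, 1, 1, 3, 3, 6]
j=2: vec[2] = (1+1)%7 = 2 → [8, 1, 2, 3, 3, 6]
j=3: vec[3] = (3+2)%7 = 5 → [8, 1, 2, 5, 3, 6]
j=4: vec[4] = (3+5)%7 = 1 → [8, 1, 2, 5, 1, 6]
j=5: vec[5] = (6+1)%7 = 0 → [8, 1, 2, 5, 1, 0]

[8, 1, 2, 5, 1, 0]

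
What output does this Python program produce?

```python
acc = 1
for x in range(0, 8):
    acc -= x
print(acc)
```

x=0: acc = 1-0 = 1
x=1: acc = 1-1 = 0
x=2: acc = 0-2 = -2
x=3: acc = (-2)-3 = -5
x=4: acc = (-5)-4 = -9
x=5: acc = (-9)-5 = -14
x=6: acc = (-14)-6 = -20
x=7: acc = (-20)-7 = -27

-27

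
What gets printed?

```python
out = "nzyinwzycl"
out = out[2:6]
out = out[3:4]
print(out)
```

slice [2:6] → 'yinw'
slice [3:4] → 'w'

w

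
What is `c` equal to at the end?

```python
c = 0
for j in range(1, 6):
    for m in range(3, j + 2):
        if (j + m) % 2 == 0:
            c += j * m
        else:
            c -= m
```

j=2,m=3: odd sum, c = 0-3 = -3
j=3,m=3: even sum, c = (-3)+9 = 6
j=3,m=4: odd sum, c = 6-4 = 2
j=4,m=3: odd sum, c = 2-3 = -1
j=4,m=4: even sum, c = (-1)+16 = 15
j=4,m=5: odd sum, c = 15-5 = 10
j=5,m=3: even sum, c = 10+15 = 25
j=5,m=4: odd sum, c = 25-4 = 21
j=5,m=5: even sum, c = 21+25 = 46
j=5,m=6: odd sum, c = 46-6 = 40

40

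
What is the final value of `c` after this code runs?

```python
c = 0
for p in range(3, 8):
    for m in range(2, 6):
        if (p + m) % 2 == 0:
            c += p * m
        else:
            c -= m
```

146

p=3,m=2: odd sum, c = 0-2 = -2
p=3,m=3: even sum, c = (-2)+9 = 7
p=3,m=4: odd sum, c = 7-4 = 3
p=3,m=5: even sum, c = 3+15 = 18
p=4,m=2: even sum, c = 18+8 = 26
p=4,m=3: odd sum, c = 26-3 = 23
p=4,m=4: even sum, c = 23+16 = 39
p=4,m=5: odd sum, c = 39-5 = 34
p=5,m=2: odd sum, c = 34-2 = 32
p=5,m=3: even sum, c = 32+15 = 47
p=5,m=4: odd sum, c = 47-4 = 43
p=5,m=5: even sum, c = 43+25 = 68
p=6,m=2: even sum, c = 68+12 = 80
p=6,m=3: odd sum, c = 80-3 = 77
p=6,m=4: even sum, c = 77+24 = 101
p=6,m=5: odd sum, c = 101-5 = 96
p=7,m=2: odd sum, c = 96-2 = 94
p=7,m=3: even sum, c = 94+21 = 115
p=7,m=4: odd sum, c = 115-4 = 111
p=7,m=5: even sum, c = 111+35 = 146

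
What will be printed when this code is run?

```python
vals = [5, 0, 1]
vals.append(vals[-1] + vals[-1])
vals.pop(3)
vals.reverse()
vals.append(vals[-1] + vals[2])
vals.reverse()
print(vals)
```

[10, 5, 0, 1]

append vals[-1]+vals[-1] = 1+1 = 2 → [5, 0, 1, 2]
pop(3) removes 2 → [5, 0, 1]
reverse → [1, 0, 5]
append vals[-1]+vals[2] = 5+5 = 10 → [1, 0, 5, 10]
reverse → [10, 5, 0, 1]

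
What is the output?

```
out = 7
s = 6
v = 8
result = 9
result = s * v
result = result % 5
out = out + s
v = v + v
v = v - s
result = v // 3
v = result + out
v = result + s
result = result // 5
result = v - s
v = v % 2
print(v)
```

1

result = 6*8 = 48
result = 48%5 = 3
out = 7+6 = 13
v = 8+8 = 16
v = 16-6 = 10
result = 10//3 = 3
v = 3+13 = 16
v = 3+6 = 9
result = 3//5 = 0
result = 9-6 = 3
v = 9%2 = 1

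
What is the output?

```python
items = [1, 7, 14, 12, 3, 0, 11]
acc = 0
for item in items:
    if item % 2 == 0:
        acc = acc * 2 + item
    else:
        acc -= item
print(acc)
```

-1

item=1: not even, acc = 0-1 = -1
item=7: not even, acc = (-1)-7 = -8
item=14: even, acc = (-8)*2+14 = -2
item=12: even, acc = (-2)*2+12 = 8
item=3: not even, acc = 8-3 = 5
item=0: even, acc = 5*2+0 = 10
item=11: not even, acc = 10-11 = -1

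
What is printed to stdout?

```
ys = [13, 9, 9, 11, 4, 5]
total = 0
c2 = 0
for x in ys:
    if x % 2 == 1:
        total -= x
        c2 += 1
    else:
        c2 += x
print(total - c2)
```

x=13: odd, total = 0-13 = -13; c2=1
x=9: odd, total = (-13)-9 = -22; c2=2
x=9: odd, total = (-22)-9 = -31; c2=3
x=11: odd, total = (-31)-11 = -42; c2=4
x=4: not odd; c2=8
x=5: odd, total = (-42)-5 = -47; c2=9
total-c2 = (-47)-9 = -56

-56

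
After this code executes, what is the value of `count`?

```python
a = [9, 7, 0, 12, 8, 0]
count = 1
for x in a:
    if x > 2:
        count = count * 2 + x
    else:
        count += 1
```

x=9: >2, count = 1*2+9 = 11
x=7: >2, count = 11*2+7 = 29
x=0: not >2, count = 29+1 = 30
x=12: >2, count = 30*2+12 = 72
x=8: >2, count = 72*2+8 = 152
x=0: not >2, count = 152+1 = 153

153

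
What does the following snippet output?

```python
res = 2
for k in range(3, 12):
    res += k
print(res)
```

k=3: res = 2+3 = 5
k=4: res = 5+4 = 9
k=5: res = 9+5 = 14
k=6: res = 14+6 = 20
k=7: res = 20+7 = 27
k=8: res = 27+8 = 35
k=9: res = 35+9 = 44
k=10: res = 44+10 = 54
k=11: res = 54+11 = 65

65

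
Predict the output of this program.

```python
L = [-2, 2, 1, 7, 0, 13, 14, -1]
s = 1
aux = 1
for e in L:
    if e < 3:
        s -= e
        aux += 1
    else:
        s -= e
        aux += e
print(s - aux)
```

e=-2: <3, s = 1-(-2) = 3; aux=2
e=2: <3, s = 3-2 = 1; aux=3
e=1: <3, s = 1-1 = 0; aux=4
e=7: not <3, s = 0-7 = -7; aux=11
e=0: <3, s = (-7)-0 = -7; aux=12
e=13: not <3, s = (-7)-13 = -20; aux=25
e=14: not <3, s = (-20)-14 = -34; aux=39
e=-1: <3, s = (-34)-(-1) = -33; aux=40
s-aux = (-33)-40 = -73

-73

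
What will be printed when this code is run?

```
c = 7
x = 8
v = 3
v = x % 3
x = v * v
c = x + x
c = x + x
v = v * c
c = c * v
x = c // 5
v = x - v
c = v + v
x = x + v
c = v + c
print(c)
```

27

v = 8%3 = 2
x = 2*2 = 4
c = 4+4 = 8
c = 4+4 = 8
v = 2*8 = 16
c = 8*16 = 128
x = 128//5 = 25
v = 25-16 = 9
c = 9+9 = 18
x = 25+9 = 34
c = 9+18 = 27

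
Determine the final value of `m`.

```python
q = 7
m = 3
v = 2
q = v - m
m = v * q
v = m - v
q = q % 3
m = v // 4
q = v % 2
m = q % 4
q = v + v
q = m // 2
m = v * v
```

q = 2-3 = -1
m = 2*(-1) = -2
v = (-2)-2 = -4
q = (-1)%3 = 2
m = (-4)//4 = -1
q = (-4)%2 = 0
m = 0%4 = 0
q = (-4)+(-4) = -8
q = 0//2 = 0
m = (-4)*(-4) = 16

16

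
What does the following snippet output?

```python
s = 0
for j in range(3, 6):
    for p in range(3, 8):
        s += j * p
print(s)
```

j=3,p=3: s = 0+9 = 9
j=3,p=4: s = 9+12 = 21
j=3,p=5: s = 21+15 = 36
j=3,p=6: s = 36+18 = 54
j=3,p=7: s = 54+21 = 75
j=4,p=3: s = 75+12 = 87
j=4,p=4: s = 87+16 = 103
j=4,p=5: s = 103+20 = 123
j=4,p=6: s = 123+24 = 147
j=4,p=7: s = 147+28 = 175
j=5,p=3: s = 175+15 = 190
j=5,p=4: s = 190+20 = 210
j=5,p=5: s = 210+25 = 235
j=5,p=6: s = 235+30 = 265
j=5,p=7: s = 265+35 = 300

300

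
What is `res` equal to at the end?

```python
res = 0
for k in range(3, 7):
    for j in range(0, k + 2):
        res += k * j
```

363

k=3,j=0: res = 0+0 = 0
k=3,j=1: res = 0+3 = 3
k=3,j=2: res = 3+6 = 9
k=3,j=3: res = 9+9 = 18
k=3,j=4: res = 18+12 = 30
k=4,j=0: res = 30+0 = 30
k=4,j=1: res = 30+4 = 34
k=4,j=2: res = 34+8 = 42
k=4,j=3: res = 42+12 = 54
k=4,j=4: res = 54+16 = 70
k=4,j=5: res = 70+20 = 90
k=5,j=0: res = 90+0 = 90
k=5,j=1: res = 90+5 = 95
k=5,j=2: res = 95+10 = 105
k=5,j=3: res = 105+15 = 120
k=5,j=4: res = 120+20 = 140
k=5,j=5: res = 140+25 = 165
k=5,j=6: res = 165+30 = 195
k=6,j=0: res = 195+0 = 195
k=6,j=1: res = 195+6 = 201
k=6,j=2: res = 201+12 = 213
k=6,j=3: res = 213+18 = 231
k=6,j=4: res = 231+24 = 255
k=6,j=5: res = 255+30 = 285
k=6,j=6: res = 285+36 = 321
k=6,j=7: res = 321+42 = 363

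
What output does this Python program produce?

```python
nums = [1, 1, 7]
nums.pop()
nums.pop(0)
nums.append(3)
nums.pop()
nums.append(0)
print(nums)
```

[1, 0]

pop() removes 7 → [1, 1]
pop(0) removes 1 → [1]
append 3 → [1, 3]
pop() removes 3 → [1]
append 0 → [1, 0]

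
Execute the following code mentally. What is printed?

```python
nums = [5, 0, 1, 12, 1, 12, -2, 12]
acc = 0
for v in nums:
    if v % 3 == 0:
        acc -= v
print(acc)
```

v=5: not %3==0
v=0: %3==0, acc = 0-0 = 0
v=1: not %3==0
v=12: %3==0, acc = 0-12 = -12
v=1: not %3==0
v=12: %3==0, acc = (-12)-12 = -24
v=-2: not %3==0
v=12: %3==0, acc = (-24)-12 = -36

-36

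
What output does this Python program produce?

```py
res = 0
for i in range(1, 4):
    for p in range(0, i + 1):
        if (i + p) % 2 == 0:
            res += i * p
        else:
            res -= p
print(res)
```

14

i=1,p=0: odd sum, res = 0-0 = 0
i=1,p=1: even sum, res = 0+1 = 1
i=2,p=0: even sum, res = 1+0 = 1
i=2,p=1: odd sum, res = 1-1 = 0
i=2,p=2: even sum, res = 0+4 = 4
i=3,p=0: odd sum, res = 4-0 = 4
i=3,p=1: even sum, res = 4+3 = 7
i=3,p=2: odd sum, res = 7-2 = 5
i=3,p=3: even sum, res = 5+9 = 14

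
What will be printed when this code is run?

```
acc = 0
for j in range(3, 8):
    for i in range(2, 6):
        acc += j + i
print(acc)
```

j=3,i=2: acc = 0+5 = 5
j=3,i=3: acc = 5+6 = 11
j=3,i=4: acc = 11+7 = 18
j=3,i=5: acc = 18+8 = 26
j=4,i=2: acc = 26+6 = 32
j=4,i=3: acc = 32+7 = 39
j=4,i=4: acc = 39+8 = 47
j=4,i=5: acc = 47+9 = 56
j=5,i=2: acc = 56+7 = 63
j=5,i=3: acc = 63+8 = 71
j=5,i=4: acc = 71+9 = 80
j=5,i=5: acc = 80+10 = 90
j=6,i=2: acc = 90+8 = 98
j=6,i=3: acc = 98+9 = 107
j=6,i=4: acc = 107+10 = 117
j=6,i=5: acc = 117+11 = 128
j=7,i=2: acc = 128+9 = 137
j=7,i=3: acc = 137+10 = 147
j=7,i=4: acc = 147+11 = 158
j=7,i=5: acc = 158+12 = 170

170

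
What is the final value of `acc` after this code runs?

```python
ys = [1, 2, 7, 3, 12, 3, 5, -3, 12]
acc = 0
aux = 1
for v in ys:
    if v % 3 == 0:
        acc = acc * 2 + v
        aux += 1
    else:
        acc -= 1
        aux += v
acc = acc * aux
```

1302

v=1: not %3==0, acc = 0-1 = -1; aux=2
v=2: not %3==0, acc = (-1)-1 = -2; aux=4
v=7: not %3==0, acc = (-2)-1 = -3; aux=11
v=3: %3==0, acc = (-3)*2+3 = -3; aux=12
v=12: %3==0, acc = (-3)*2+12 = 6; aux=13
v=3: %3==0, acc = 6*2+3 = 15; aux=14
v=5: not %3==0, acc = 15-1 = 14; aux=19
v=-3: %3==0, acc = 14*2+(-3) = 25; aux=20
v=12: %3==0, acc = 25*2+12 = 62; aux=21
acc*aux = 62*21 = 1302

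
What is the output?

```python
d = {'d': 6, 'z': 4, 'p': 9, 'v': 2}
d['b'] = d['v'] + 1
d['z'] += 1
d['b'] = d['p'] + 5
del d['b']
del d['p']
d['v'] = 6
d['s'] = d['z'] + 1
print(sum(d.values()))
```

23

d['b'] = d['v']+1 = 3 → {'d': 6, 'z': 4, 'p': 9, 'v': 2, 'b': 3}
d['z'] = 4+1 = 5 → {'d': 6, 'z': 5, 'p': 9, 'v': 2, 'b': 3}
d['b'] = d['p']+5 = 14 → {'d': 6, 'z': 5, 'p': 9, 'v': 2, 'b': 14}
del 'b' → {'d': 6, 'z': 5, 'p': 9, 'v': 2}
del 'p' → {'d': 6, 'z': 5, 'v': 2}
d['v'] = 6 → {'d': 6, 'z': 5, 'v': 6}
d['s'] = d['z']+1 = 6 → {'d': 6, 'z': 5, 'v': 6, 's': 6}
sum of values = 23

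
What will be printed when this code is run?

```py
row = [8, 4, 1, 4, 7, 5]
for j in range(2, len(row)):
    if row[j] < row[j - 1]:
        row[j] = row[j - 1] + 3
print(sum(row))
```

58

j=2: 1<4, row[2] = 4+3 = 7 → [8, 4, 7, 4, 7, 5]
j=3: 4<7, row[3] = 7+3 = 10 → [8, 4, 7, 10, 7, 5]
j=4: 7<10, row[4] = 10+3 = 13 → [8, 4, 7, 10, 13, 5]
j=5: 5<13, row[5] = 13+3 = 16 → [8, 4, 7, 10, 13, 16]
sum = 58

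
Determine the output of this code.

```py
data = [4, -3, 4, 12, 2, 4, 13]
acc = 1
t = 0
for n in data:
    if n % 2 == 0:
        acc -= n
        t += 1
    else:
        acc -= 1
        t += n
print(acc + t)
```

n=4: even, acc = 1-4 = -3; t=1
n=-3: not even, acc = (-3)-1 = -4; t=-2
n=4: even, acc = (-4)-4 = -8; t=-1
n=12: even, acc = (-8)-12 = -20; t=0
n=2: even, acc = (-20)-2 = -22; t=1
n=4: even, acc = (-22)-4 = -26; t=2
n=13: not even, acc = (-26)-1 = -27; t=15
acc+t = (-27)+15 = -12

-12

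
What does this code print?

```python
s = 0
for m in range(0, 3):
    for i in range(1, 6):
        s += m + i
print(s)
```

m=0,i=1: s = 0+1 = 1
m=0,i=2: s = 1+2 = 3
m=0,i=3: s = 3+3 = 6
m=0,i=4: s = 6+4 = 10
m=0,i=5: s = 10+5 = 15
m=1,i=1: s = 15+2 = 17
m=1,i=2: s = 17+3 = 20
m=1,i=3: s = 20+4 = 24
m=1,i=4: s = 24+5 = 29
m=1,i=5: s = 29+6 = 35
m=2,i=1: s = 35+3 = 38
m=2,i=2: s = 38+4 = 42
m=2,i=3: s = 42+5 = 47
m=2,i=4: s = 47+6 = 53
m=2,i=5: s = 53+7 = 60

60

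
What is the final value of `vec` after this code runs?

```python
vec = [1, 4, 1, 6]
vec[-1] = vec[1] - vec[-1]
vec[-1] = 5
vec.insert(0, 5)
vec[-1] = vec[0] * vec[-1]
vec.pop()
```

[5, 1, 4, 1]

vec[-1] = vec[1]-vec[-1] = 4-6 = -2 → [1, 4, 1, -2]
vec[-1] = 5 → [1, 4, 1, 5]
insert 5 at 0 → [5, 1, 4, 1, 5]
vec[-1] = vec[0]*vec[-1] = 5*5 = 25 → [5, 1, 4, 1, 25]
pop() removes 25 → [5, 1, 4, 1]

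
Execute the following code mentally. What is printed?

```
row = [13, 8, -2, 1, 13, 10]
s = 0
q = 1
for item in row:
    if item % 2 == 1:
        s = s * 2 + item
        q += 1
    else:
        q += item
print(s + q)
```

item=13: odd, s = 0*2+13 = 13; q=2
item=8: not odd; q=10
item=-2: not odd; q=8
item=1: odd, s = 13*2+1 = 27; q=9
item=13: odd, s = 27*2+13 = 67; q=10
item=10: not odd; q=20
s+q = 67+20 = 87

87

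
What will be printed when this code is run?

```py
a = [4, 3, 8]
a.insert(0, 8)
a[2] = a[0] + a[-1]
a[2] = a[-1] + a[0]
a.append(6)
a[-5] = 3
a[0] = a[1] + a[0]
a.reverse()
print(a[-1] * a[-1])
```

insert 8 at 0 → [8, 4, 3, 8]
a[2] = a[0]+a[-1] = 8+8 = 16 → [8, 4, 16, 8]
a[2] = a[-1]+a[0] = 8+8 = 16 → [8, 4, 16, 8]
append 6 → [8, 4, 16, 8, 6]
a[-5] = 3 → [3, 4, 16, 8, 6]
a[0] = a[1]+a[0] = 4+3 = 7 → [7, 4, 16, 8, 6]
reverse → [6, 8, 16, 4, 7]
a[-1]*a[-1] = 7*7 = 49

49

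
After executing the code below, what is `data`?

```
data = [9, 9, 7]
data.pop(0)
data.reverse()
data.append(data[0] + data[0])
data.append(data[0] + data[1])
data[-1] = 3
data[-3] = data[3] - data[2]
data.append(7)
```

[7, -11, 14, 3, 7]

pop(0) removes 9 → [9, 7]
reverse → [7, 9]
append data[0]+data[0] = 7+7 = 14 → [7, 9, 14]
append data[0]+data[1] = 7+9 = 16 → [7, 9, 14, 16]
data[-1] = 3 → [7, 9, 14, 3]
data[-3] = data[3]-data[2] = 3-14 = -11 → [7, -11, 14, 3]
append 7 → [7, -11, 14, 3, 7]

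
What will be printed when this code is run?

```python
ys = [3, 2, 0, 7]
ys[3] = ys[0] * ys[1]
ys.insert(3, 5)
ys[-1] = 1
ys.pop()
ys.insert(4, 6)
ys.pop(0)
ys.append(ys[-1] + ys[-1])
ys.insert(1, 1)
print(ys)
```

ys[3] = ys[0]*ys[1] = 3*2 = 6 → [3, 2, 0, 6]
insert 5 at 3 → [3, 2, 0, 5, 6]
ys[-1] = 1 → [3, 2, 0, 5, 1]
pop() removes 1 → [3, 2, 0, 5]
insert 6 at 4 → [3, 2, 0, 5, 6]
pop(0) removes 3 → [2, 0, 5, 6]
append ys[-1]+ys[-1] = 6+6 = 12 → [2, 0, 5, 6, 12]
insert 1 at 1 → [2, 1, 0, 5, 6, 12]

[2, 1, 0, 5, 6, 12]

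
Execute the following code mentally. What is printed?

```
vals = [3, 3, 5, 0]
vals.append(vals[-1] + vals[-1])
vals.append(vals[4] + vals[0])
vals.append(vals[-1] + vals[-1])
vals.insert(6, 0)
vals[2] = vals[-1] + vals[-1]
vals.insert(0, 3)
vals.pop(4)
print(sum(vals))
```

append vals[-1]+vals[-1] = 0+0 = 0 → [3, 3, 5, 0, 0]
append vals[4]+vals[0] = 0+3 = 3 → [3, 3, 5, 0, 0, 3]
append vals[-1]+vals[-1] = 3+3 = 6 → [3, 3, 5, 0, 0, 3, 6]
insert 0 at 6 → [3, 3, 5, 0, 0, 3, 0, 6]
vals[2] = vals[-1]+vals[-1] = 6+6 = 12 → [3, 3, 12, 0, 0, 3, 0, 6]
insert 3 at 0 → [3, 3, 3, 12, 0, 0, 3, 0, 6]
pop(4) removes 0 → [3, 3, 3, 12, 0, 3, 0, 6]
sum = 30

30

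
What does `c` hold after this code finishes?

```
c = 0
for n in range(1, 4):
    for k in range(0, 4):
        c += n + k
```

n=1,k=0: c = 0+1 = 1
n=1,k=1: c = 1+2 = 3
n=1,k=2: c = 3+3 = 6
n=1,k=3: c = 6+4 = 10
n=2,k=0: c = 10+2 = 12
n=2,k=1: c = 12+3 = 15
n=2,k=2: c = 15+4 = 19
n=2,k=3: c = 19+5 = 24
n=3,k=0: c = 24+3 = 27
n=3,k=1: c = 27+4 = 31
n=3,k=2: c = 31+5 = 36
n=3,k=3: c = 36+6 = 42

42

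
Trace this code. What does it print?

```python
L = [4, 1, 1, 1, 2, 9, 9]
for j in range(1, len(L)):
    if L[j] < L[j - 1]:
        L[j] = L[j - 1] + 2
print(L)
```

[4, 6, 8, 10, 12, 14, 16]

j=1: 1<4, L[1] = 4+2 = 6 → [4, 6, 1, 1, 2, 9, 9]
j=2: 1<6, L[2] = 6+2 = 8 → [4, 6, 8, 1, 2, 9, 9]
j=3: 1<8, L[3] = 8+2 = 10 → [4, 6, 8, 10, 2, 9, 9]
j=4: 2<10, L[4] = 10+2 = 12 → [4, 6, 8, 10, 12, 9, 9]
j=5: 9<12, L[5] = 12+2 = 14 → [4, 6, 8, 10, 12, 14, 9]
j=6: 9<14, L[6] = 14+2 = 16 → [4, 6, 8, 10, 12, 14, 16]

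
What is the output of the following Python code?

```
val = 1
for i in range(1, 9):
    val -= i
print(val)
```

i=1: val = 1-1 = 0
i=2: val = 0-2 = -2
i=3: val = (-2)-3 = -5
i=4: val = (-5)-4 = -9
i=5: val = (-9)-5 = -14
i=6: val = (-14)-6 = -20
i=7: val = (-20)-7 = -27
i=8: val = (-27)-8 = -35

-35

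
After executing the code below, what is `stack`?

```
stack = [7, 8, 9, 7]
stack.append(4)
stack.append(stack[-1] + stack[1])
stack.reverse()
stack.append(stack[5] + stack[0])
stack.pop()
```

[12, 4, 7, 9, 8, 7]

append 4 → [7, 8, 9, 7, 4]
append stack[-1]+stack[1] = 4+8 = 12 → [7, 8, 9, 7, 4, 12]
reverse → [12, 4, 7, 9, 8, 7]
append stack[5]+stack[0] = 7+12 = 19 → [12, 4, 7, 9, 8, 7, 19]
pop() removes 19 → [12, 4, 7, 9, 8, 7]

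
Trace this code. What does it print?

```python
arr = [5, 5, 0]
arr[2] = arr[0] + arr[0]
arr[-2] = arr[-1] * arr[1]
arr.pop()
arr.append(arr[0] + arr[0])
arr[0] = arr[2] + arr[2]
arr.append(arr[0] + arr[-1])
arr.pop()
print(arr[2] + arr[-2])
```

60

arr[2] = arr[0]+arr[0] = 5+5 = 10 → [5, 5, 10]
arr[-2] = arr[-1]*arr[1] = 10*5 = 50 → [5, 50, 10]
pop() removes 10 → [5, 50]
append arr[0]+arr[0] = 5+5 = 10 → [5, 50, 10]
arr[0] = arr[2]+arr[2] = 10+10 = 20 → [20, 50, 10]
append arr[0]+arr[-1] = 20+10 = 30 → [20, 50, 10, 30]
pop() removes 30 → [20, 50, 10]
arr[2]+arr[-2] = 10+50 = 60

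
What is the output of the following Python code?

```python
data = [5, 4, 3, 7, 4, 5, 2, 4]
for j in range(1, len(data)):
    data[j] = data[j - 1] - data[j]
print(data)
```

j=1: data[1] = 5-4 = 1 → [5, 1, 3, 7, 4, 5, 2, 4]
j=2: data[2] = 1-3 = -2 → [5, 1, -2, 7, 4, 5, 2, 4]
j=3: data[3] = (-2)-7 = -9 → [5, 1, -2, -9, 4, 5, 2, 4]
j=4: data[4] = (-9)-4 = -13 → [5, 1, -2, -9, -13, 5, 2, 4]
j=5: data[5] = (-13)-5 = -18 → [5, 1, -2, -9, -13, -18, 2, 4]
j=6: data[6] = (-18)-2 = -20 → [5, 1, -2, -9, -13, -18, -20, 4]
j=7: data[7] = (-20)-4 = -24 → [5, 1, -2, -9, -13, -18, -20, -24]

[5, 1, -2, -9, -13, -18, -20, -24]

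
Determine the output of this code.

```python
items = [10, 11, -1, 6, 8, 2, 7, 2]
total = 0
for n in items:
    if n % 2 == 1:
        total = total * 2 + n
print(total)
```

n=10: not odd
n=11: odd, total = 0*2+11 = 11
n=-1: odd, total = 11*2+(-1) = 21
n=6: not odd
n=8: not odd
n=2: not odd
n=7: odd, total = 21*2+7 = 49
n=2: not odd

49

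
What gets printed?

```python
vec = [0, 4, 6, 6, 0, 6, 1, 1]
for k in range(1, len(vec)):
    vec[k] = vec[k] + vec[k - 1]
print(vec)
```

[0, 4, 10, 16, 16, 22, 23, 24]

k=1: vec[1] = 4+0 = 4 → [0, 4, 6, 6, 0, 6, 1, 1]
k=2: vec[2] = 6+4 = 10 → [0, 4, 10, 6, 0, 6, 1, 1]
k=3: vec[3] = 6+10 = 16 → [0, 4, 10, 16, 0, 6, 1, 1]
k=4: vec[4] = 0+16 = 16 → [0, 4, 10, 16, 16, 6, 1, 1]
k=5: vec[5] = 6+16 = 22 → [0, 4, 10, 16, 16, 22, 1, 1]
k=6: vec[6] = 1+22 = 23 → [0, 4, 10, 16, 16, 22, 23, 1]
k=7: vec[7] = 1+23 = 24 → [0, 4, 10, 16, 16, 22, 23, 24]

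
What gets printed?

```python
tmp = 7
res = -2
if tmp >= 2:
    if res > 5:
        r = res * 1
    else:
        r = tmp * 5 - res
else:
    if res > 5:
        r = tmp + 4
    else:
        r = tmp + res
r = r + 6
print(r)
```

43

tmp=7, res=-2
tmp >= 2 is True; res > 5 is False
→ r = tmp * 5 - res = 37
r = 37+6 = 43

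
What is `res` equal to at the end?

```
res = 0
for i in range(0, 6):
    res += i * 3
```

45

i=0: res = 0+0*3 = 0
i=1: res = 0+1*3 = 3
i=2: res = 3+2*3 = 9
i=3: res = 9+3*3 = 18
i=4: res = 18+4*3 = 30
i=5: res = 30+5*3 = 45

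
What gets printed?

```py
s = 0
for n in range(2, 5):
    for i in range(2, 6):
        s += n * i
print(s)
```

n=2,i=2: s = 0+4 = 4
n=2,i=3: s = 4+6 = 10
n=2,i=4: s = 10+8 = 18
n=2,i=5: s = 18+10 = 28
n=3,i=2: s = 28+6 = 34
n=3,i=3: s = 34+9 = 43
n=3,i=4: s = 43+12 = 55
n=3,i=5: s = 55+15 = 70
n=4,i=2: s = 70+8 = 78
n=4,i=3: s = 78+12 = 90
n=4,i=4: s = 90+16 = 106
n=4,i=5: s = 106+20 = 126

126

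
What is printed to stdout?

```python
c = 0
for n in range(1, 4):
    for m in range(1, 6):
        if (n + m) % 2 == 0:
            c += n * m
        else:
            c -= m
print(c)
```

n=1,m=1: even sum, c = 0+1 = 1
n=1,m=2: odd sum, c = 1-2 = -1
n=1,m=3: even sum, c = (-1)+3 = 2
n=1,m=4: odd sum, c = 2-4 = -2
n=1,m=5: even sum, c = (-2)+5 = 3
n=2,m=1: odd sum, c = 3-1 = 2
n=2,m=2: even sum, c = 2+4 = 6
n=2,m=3: odd sum, c = 6-3 = 3
n=2,m=4: even sum, c = 3+8 = 11
n=2,m=5: odd sum, c = 11-5 = 6
n=3,m=1: even sum, c = 6+3 = 9
n=3,m=2: odd sum, c = 9-2 = 7
n=3,m=3: even sum, c = 7+9 = 16
n=3,m=4: odd sum, c = 16-4 = 12
n=3,m=5: even sum, c = 12+15 = 27

27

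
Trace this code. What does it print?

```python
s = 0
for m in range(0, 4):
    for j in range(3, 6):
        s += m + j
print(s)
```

m=0,j=3: s = 0+3 = 3
m=0,j=4: s = 3+4 = 7
m=0,j=5: s = 7+5 = 12
m=1,j=3: s = 12+4 = 16
m=1,j=4: s = 16+5 = 21
m=1,j=5: s = 21+6 = 27
m=2,j=3: s = 27+5 = 32
m=2,j=4: s = 32+6 = 38
m=2,j=5: s = 38+7 = 45
m=3,j=3: s = 45+6 = 51
m=3,j=4: s = 51+7 = 58
m=3,j=5: s = 58+8 = 66

66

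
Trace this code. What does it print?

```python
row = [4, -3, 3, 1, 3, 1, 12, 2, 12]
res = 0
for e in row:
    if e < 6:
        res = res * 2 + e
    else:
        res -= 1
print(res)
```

e=4: <6, res = 0*2+4 = 4
e=-3: <6, res = 4*2+(-3) = 5
e=3: <6, res = 5*2+3 = 13
e=1: <6, res = 13*2+1 = 27
e=3: <6, res = 27*2+3 = 57
e=1: <6, res = 57*2+1 = 115
e=12: not <6, res = 115-1 = 114
e=2: <6, res = 114*2+2 = 230
e=12: not <6, res = 230-1 = 229

229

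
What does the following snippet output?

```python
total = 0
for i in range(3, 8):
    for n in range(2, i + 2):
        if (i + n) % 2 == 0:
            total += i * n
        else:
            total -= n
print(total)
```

i=3,n=2: odd sum, total = 0-2 = -2
i=3,n=3: even sum, total = (-2)+9 = 7
i=3,n=4: odd sum, total = 7-4 = 3
i=4,n=2: even sum, total = 3+8 = 11
i=4,n=3: odd sum, total = 11-3 = 8
i=4,n=4: even sum, total = 8+16 = 24
i=4,n=5: odd sum, total = 24-5 = 19
i=5,n=2: odd sum, total = 19-2 = 17
i=5,n=3: even sum, total = 17+15 = 32
i=5,n=4: odd sum, total = 32-4 = 28
i=5,n=5: even sum, total = 28+25 = 53
i=5,n=6: odd sum, total = 53-6 = 47
i=6,n=2: even sum, total = 47+12 = 59
i=6,n=3: odd sum, total = 59-3 = 56
i=6,n=4: even sum, total = 56+24 = 80
i=6,n=5: odd sum, total = 80-5 = 75
i=6,n=6: even sum, total = 75+36 = 111
i=6,n=7: odd sum, total = 111-7 = 104
i=7,n=2: odd sum, total = 104-2 = 102
i=7,n=3: even sum, total = 102+21 = 123
i=7,n=4: odd sum, total = 123-4 = 119
i=7,n=5: even sum, total = 119+35 = 154
i=7,n=6: odd sum, total = 154-6 = 148
i=7,n=7: even sum, total = 148+49 = 197
i=7,n=8: odd sum, total = 197-8 = 189

189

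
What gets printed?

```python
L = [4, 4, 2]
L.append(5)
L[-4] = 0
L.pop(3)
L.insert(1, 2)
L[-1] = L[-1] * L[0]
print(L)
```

append 5 → [4, 4, 2, 5]
L[-4] = 0 → [0, 4, 2, 5]
pop(3) removes 5 → [0, 4, 2]
insert 2 at 1 → [0, 2, 4, 2]
L[-1] = L[-1]*L[0] = 2*0 = 0 → [0, 2, 4, 0]

[0, 2, 4, 0]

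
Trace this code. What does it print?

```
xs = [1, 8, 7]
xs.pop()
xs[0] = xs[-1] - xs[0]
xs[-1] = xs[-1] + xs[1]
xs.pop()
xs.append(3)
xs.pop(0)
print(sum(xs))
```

3

pop() removes 7 → [1, 8]
xs[0] = xs[-1]-xs[0] = 8-1 = 7 → [7, 8]
xs[-1] = xs[-1]+xs[1] = 8+8 = 16 → [7, 16]
pop() removes 16 → [7]
append 3 → [7, 3]
pop(0) removes 7 → [3]
sum = 3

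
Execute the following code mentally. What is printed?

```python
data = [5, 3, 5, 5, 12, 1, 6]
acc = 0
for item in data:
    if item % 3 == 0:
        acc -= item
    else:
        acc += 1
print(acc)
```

-17

item=5: not %3==0, acc = 0+1 = 1
item=3: %3==0, acc = 1-3 = -2
item=5: not %3==0, acc = (-2)+1 = -1
item=5: not %3==0, acc = (-1)+1 = 0
item=12: %3==0, acc = 0-12 = -12
item=1: not %3==0, acc = (-12)+1 = -11
item=6: %3==0, acc = (-11)-6 = -17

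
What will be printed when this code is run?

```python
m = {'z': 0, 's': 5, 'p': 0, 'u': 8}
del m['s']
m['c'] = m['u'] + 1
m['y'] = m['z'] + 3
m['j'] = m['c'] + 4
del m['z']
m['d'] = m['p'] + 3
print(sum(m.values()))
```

36

del 's' → {'z': 0, 'p': 0, 'u': 8}
m['c'] = m['u']+1 = 9 → {'z': 0, 'p': 0, 'u': 8, 'c': 9}
m['y'] = m['z']+3 = 3 → {'z': 0, 'p': 0, 'u': 8, 'c': 9, 'y': 3}
m['j'] = m['c']+4 = 13 → {'z': 0, 'p': 0, 'u': 8, 'c': 9, 'y': 3, 'j': 13}
del 'z' → {'p': 0, 'u': 8, 'c': 9, 'y': 3, 'j': 13}
m['d'] = m['p']+3 = 3 → {'p': 0, 'u': 8, 'c': 9, 'y': 3, 'j': 13, 'd': 3}
sum of values = 36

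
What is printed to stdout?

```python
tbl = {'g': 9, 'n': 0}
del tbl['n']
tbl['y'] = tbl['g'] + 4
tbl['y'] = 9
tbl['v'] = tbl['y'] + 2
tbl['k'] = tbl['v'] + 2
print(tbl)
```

del 'n' → {'g': 9}
tbl['y'] = tbl['g']+4 = 13 → {'g': 9, 'y': 13}
tbl['y'] = 9 → {'g': 9, 'y': 9}
tbl['v'] = tbl['y']+2 = 11 → {'g': 9, 'y': 9, 'v': 11}
tbl['k'] = tbl['v']+2 = 13 → {'g': 9, 'y': 9, 'v': 11, 'k': 13}

{'g': 9, 'y': 9, 'v': 11, 'k': 13}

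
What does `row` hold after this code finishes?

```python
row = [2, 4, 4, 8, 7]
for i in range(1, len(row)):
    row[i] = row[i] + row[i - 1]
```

i=1: row[1] = 4+2 = 6 → [2, 6, 4, 8, 7]
i=2: row[2] = 4+6 = 10 → [2, 6, 10, 8, 7]
i=3: row[3] = 8+10 = 18 → [2, 6, 10, 18, 7]
i=4: row[4] = 7+18 = 25 → [2, 6, 10, 18, 25]

[2, 6, 10, 18, 25]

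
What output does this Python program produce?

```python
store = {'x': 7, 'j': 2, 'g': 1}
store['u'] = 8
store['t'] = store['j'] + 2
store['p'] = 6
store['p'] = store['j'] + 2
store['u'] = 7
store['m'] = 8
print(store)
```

store['u'] = 8 → {'x': 7, 'j': 2, 'g': 1, 'u': 8}
store['t'] = store['j']+2 = 4 → {'x': 7, 'j': 2, 'g': 1, 'u': 8, 't': 4}
store['p'] = 6 → {'x': 7, 'j': 2, 'g': 1, 'u': 8, 't': 4, 'p': 6}
store['p'] = store['j']+2 = 4 → {'x': 7, 'j': 2, 'g': 1, 'u': 8, 't': 4, 'p': 4}
store['u'] = 7 → {'x': 7, 'j': 2, 'g': 1, 'u': 7, 't': 4, 'p': 4}
store['m'] = 8 → {'x': 7, 'j': 2, 'g': 1, 'u': 7, 't': 4, 'p': 4, 'm': 8}

{'x': 7, 'j': 2, 'g': 1, 'u': 7, 't': 4, 'p': 4, 'm': 8}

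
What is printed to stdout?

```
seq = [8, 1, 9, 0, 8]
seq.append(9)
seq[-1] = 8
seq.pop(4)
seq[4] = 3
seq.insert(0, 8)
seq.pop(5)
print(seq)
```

[8, 8, 1, 9, 0]

append 9 → [8, 1, 9, 0, 8, 9]
seq[-1] = 8 → [8, 1, 9, 0, 8, 8]
pop(4) removes 8 → [8, 1, 9, 0, 8]
seq[4] = 3 → [8, 1, 9, 0, 3]
insert 8 at 0 → [8, 8, 1, 9, 0, 3]
pop(5) removes 3 → [8, 8, 1, 9, 0]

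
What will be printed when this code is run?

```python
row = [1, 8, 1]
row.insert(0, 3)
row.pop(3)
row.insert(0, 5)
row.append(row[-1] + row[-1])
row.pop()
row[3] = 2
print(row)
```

[5, 3, 1, 2]

insert 3 at 0 → [3, 1, 8, 1]
pop(3) removes 1 → [3, 1, 8]
insert 5 at 0 → [5, 3, 1, 8]
append row[-1]+row[-1] = 8+8 = 16 → [5, 3, 1, 8, 16]
pop() removes 16 → [5, 3, 1, 8]
row[3] = 2 → [5, 3, 1, 2]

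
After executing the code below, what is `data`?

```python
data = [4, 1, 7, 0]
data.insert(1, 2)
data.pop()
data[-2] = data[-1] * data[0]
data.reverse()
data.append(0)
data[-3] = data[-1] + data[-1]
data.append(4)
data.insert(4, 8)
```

[7, 28, 0, 4, 8, 0, 4]

insert 2 at 1 → [4, 2, 1, 7, 0]
pop() removes 0 → [4, 2, 1, 7]
data[-2] = data[-1]*data[0] = 7*4 = 28 → [4, 2, 28, 7]
reverse → [7, 28, 2, 4]
append 0 → [7, 28, 2, 4, 0]
data[-3] = data[-1]+data[-1] = 0+0 = 0 → [7, 28, 0, 4, 0]
append 4 → [7, 28, 0, 4, 0, 4]
insert 8 at 4 → [7, 28, 0, 4, 8, 0, 4]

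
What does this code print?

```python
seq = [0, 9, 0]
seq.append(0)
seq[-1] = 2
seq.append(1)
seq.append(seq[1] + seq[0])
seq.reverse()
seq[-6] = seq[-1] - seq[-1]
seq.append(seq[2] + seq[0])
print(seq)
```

[0, 1, 2, 0, 9, 0, 2]

append 0 → [0, 9, 0, 0]
seq[-1] = 2 → [0, 9, 0, 2]
append 1 → [0, 9, 0, 2, 1]
append seq[1]+seq[0] = 9+0 = 9 → [0, 9, 0, 2, 1, 9]
reverse → [9, 1, 2, 0, 9, 0]
seq[-6] = seq[-1]-seq[-1] = 0-0 = 0 → [0, 1, 2, 0, 9, 0]
append seq[2]+seq[0] = 2+0 = 2 → [0, 1, 2, 0, 9, 0, 2]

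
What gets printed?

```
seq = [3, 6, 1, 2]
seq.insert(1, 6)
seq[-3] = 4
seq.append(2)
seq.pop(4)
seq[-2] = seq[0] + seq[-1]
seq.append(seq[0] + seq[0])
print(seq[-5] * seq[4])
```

insert 6 at 1 → [3, 6, 6, 1, 2]
seq[-3] = 4 → [3, 6, 4, 1, 2]
append 2 → [3, 6, 4, 1, 2, 2]
pop(4) removes 2 → [3, 6, 4, 1, 2]
seq[-2] = seq[0]+seq[-1] = 3+2 = 5 → [3, 6, 4, 5, 2]
append seq[0]+seq[0] = 3+3 = 6 → [3, 6, 4, 5, 2, 6]
seq[-5]*seq[4] = 6*2 = 12

12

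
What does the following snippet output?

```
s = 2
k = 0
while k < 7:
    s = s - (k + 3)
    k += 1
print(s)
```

-40

k=0: s = 2-3 = -1
k=1: s = (-1)-4 = -5
k=2: s = (-5)-5 = -10
k=3: s = (-10)-6 = -16
k=4: s = (-16)-7 = -23
k=5: s = (-23)-8 = -31
k=6: s = (-31)-9 = -40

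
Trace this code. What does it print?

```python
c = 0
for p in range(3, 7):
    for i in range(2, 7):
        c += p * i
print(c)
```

p=3,i=2: c = 0+6 = 6
p=3,i=3: c = 6+9 = 15
p=3,i=4: c = 15+12 = 27
p=3,i=5: c = 27+15 = 42
p=3,i=6: c = 42+18 = 60
p=4,i=2: c = 60+8 = 68
p=4,i=3: c = 68+12 = 80
p=4,i=4: c = 80+16 = 96
p=4,i=5: c = 96+20 = 116
p=4,i=6: c = 116+24 = 140
p=5,i=2: c = 140+10 = 150
p=5,i=3: c = 150+15 = 165
p=5,i=4: c = 165+20 = 185
p=5,i=5: c = 185+25 = 210
p=5,i=6: c = 210+30 = 240
p=6,i=2: c = 240+12 = 252
p=6,i=3: c = 252+18 = 270
p=6,i=4: c = 270+24 = 294
p=6,i=5: c = 294+30 = 324
p=6,i=6: c = 324+36 = 360

360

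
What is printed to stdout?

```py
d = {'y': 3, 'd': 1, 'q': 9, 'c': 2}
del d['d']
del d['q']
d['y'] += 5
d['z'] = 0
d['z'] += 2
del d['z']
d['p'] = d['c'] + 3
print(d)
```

{'y': 8, 'c': 2, 'p': 5}

del 'd' → {'y': 3, 'q': 9, 'c': 2}
del 'q' → {'y': 3, 'c': 2}
d['y'] = 3+5 = 8 → {'y': 8, 'c': 2}
d['z'] = 0 → {'y': 8, 'c': 2, 'z': 0}
d['z'] = 0+2 = 2 → {'y': 8, 'c': 2, 'z': 2}
del 'z' → {'y': 8, 'c': 2}
d['p'] = d['c']+3 = 5 → {'y': 8, 'c': 2, 'p': 5}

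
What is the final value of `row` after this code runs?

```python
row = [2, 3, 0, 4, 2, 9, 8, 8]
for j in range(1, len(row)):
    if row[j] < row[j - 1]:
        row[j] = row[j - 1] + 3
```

j=1: 3>=2, unchanged → [2, 3, 0, 4, 2, 9, 8, 8]
j=2: 0<3, row[2] = 3+3 = 6 → [2, 3, 6, 4, 2, 9, 8, 8]
j=3: 4<6, row[3] = 6+3 = 9 → [2, 3, 6, 9, 2, 9, 8, 8]
j=4: 2<9, row[4] = 9+3 = 12 → [2, 3, 6, 9, 12, 9, 8, 8]
j=5: 9<12, row[5] = 12+3 = 15 → [2, 3, 6, 9, 12, 15, 8, 8]
j=6: 8<15, row[6] = 15+3 = 18 → [2, 3, 6, 9, 12, 15, 18, 8]
j=7: 8<18, row[7] = 18+3 = 21 → [2, 3, 6, 9, 12, 15, 18, 21]

[2, 3, 6, 9, 12, 15, 18, 21]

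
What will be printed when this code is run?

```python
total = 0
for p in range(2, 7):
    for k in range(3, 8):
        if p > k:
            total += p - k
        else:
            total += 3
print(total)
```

p=2,k=3: not 2>3, total = 0+3 = 3
p=2,k=4: not 2>4, total = 3+3 = 6
p=2,k=5: not 2>5, total = 6+3 = 9
p=2,k=6: not 2>6, total = 9+3 = 12
p=2,k=7: not 2>7, total = 12+3 = 15
p=3,k=3: not 3>3, total = 15+3 = 18
p=3,k=4: not 3>4, total = 18+3 = 21
p=3,k=5: not 3>5, total = 21+3 = 24
p=3,k=6: not 3>6, total = 24+3 = 27
p=3,k=7: not 3>7, total = 27+3 = 30
p=4,k=3: 4>3, total = 30+1 = 31
p=4,k=4: not 4>4, total = 31+3 = 34
p=4,k=5: not 4>5, total = 34+3 = 37
p=4,k=6: not 4>6, total = 37+3 = 40
p=4,k=7: not 4>7, total = 40+3 = 43
p=5,k=3: 5>3, total = 43+2 = 45
p=5,k=4: 5>4, total = 45+1 = 46
p=5,k=5: not 5>5, total = 46+3 = 49
p=5,k=6: not 5>6, total = 49+3 = 52
p=5,k=7: not 5>7, total = 52+3 = 55
p=6,k=3: 6>3, total = 55+3 = 58
p=6,k=4: 6>4, total = 58+2 = 60
p=6,k=5: 6>5, total = 60+1 = 61
p=6,k=6: not 6>6, total = 61+3 = 64
p=6,k=7: not 6>7, total = 64+3 = 67

67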